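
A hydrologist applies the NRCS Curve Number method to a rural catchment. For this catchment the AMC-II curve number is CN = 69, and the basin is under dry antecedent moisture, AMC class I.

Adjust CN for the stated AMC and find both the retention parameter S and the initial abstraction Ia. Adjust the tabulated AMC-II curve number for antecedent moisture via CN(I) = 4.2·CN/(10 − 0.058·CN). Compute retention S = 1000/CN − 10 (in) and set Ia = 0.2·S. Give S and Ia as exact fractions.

Adjust CN=69 to AMC I: 4.2·69/(10 − 0.058·69) → (1449/5) ÷ (2999/500) = 144900/2999 ≈ 48.316
Retention S: 1000/CN − 10 with CN=48.316 → S = 15500/1449 ≈ 10.697 in
Ia = 0.2·(15500/1449) = 3100/1449 in ≈ 2.139 in

S = 15500/1449 in ≈ 10.697 in; Ia = 3100/1449 in ≈ 2.139 in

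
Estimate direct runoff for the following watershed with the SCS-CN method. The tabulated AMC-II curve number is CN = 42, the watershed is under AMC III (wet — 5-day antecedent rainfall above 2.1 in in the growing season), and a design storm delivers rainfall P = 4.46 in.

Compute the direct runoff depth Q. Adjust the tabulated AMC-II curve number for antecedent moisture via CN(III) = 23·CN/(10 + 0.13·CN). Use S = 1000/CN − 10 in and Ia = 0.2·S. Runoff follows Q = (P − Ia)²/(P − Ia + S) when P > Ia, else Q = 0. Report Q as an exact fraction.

Q = 6195106681/5402572350 in ≈ 1.147 in

Wet (AMC III): CN(III) = 23·42/(10 + 0.13·42) = 966/(773/50) = 48300/773 ≈ 62.484
Retention S: 1000/CN − 10 with CN=62.484 → S = 2900/483 ≈ 6.004 in
Ia = 0.2·(2900/483) = 580/483 in ≈ 1.201 in
Since P=4.460 > Ia=1.201: effective rainfall P−Ia = 78709/24150 in
Q: (78709/24150)² ÷ (223709/24150) = 6195106681/5402572350 in (≈ 1.147 in)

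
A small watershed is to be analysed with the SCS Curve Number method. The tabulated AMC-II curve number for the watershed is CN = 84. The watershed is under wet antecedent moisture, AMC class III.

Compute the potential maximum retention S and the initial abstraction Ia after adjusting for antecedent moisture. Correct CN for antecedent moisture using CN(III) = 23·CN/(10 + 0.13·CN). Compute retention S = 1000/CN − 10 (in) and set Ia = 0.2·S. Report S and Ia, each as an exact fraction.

S = 400/483 in ≈ 0.828 in; Ia = 80/483 in ≈ 0.166 in

CN(III) from CN(II)=84: (23·84)/(10 + 0.13·84) = 48300/523 ≈ 92.352
Max retention: S = 1000/(48300/523) − 10 = 400/483 in (≈ 0.828 in)
Ia = 0.2S: 0.2·0.828 = 0.166 in (exactly 80/483)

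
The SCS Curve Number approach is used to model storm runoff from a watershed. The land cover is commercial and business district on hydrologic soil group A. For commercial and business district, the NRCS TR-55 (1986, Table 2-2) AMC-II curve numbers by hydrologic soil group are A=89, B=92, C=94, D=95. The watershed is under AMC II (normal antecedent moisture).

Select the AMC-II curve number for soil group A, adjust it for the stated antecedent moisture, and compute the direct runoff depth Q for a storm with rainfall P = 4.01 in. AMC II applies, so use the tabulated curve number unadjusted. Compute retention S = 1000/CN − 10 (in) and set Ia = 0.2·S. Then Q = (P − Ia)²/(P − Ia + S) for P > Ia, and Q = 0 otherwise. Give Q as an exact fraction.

Q = 1121513121/395952100 in ≈ 2.832 in

NRCS table: commercial and business district, soil group A → CN(II) = 89
CN(II) = 89; AMC II needs no correction.
S = 1000/89 − 10 = 110/89 in ≈ 1.236 in
Ia = 0.2·(110/89) = 22/89 in ≈ 0.247 in
P − Ia = 4.010 − 0.247 = 33489/8900 ≈ 3.763 in (> 0, runoff occurs)
Q: (33489/8900)² ÷ (44489/8900) = 1121513121/395952100 in (≈ 2.832 in)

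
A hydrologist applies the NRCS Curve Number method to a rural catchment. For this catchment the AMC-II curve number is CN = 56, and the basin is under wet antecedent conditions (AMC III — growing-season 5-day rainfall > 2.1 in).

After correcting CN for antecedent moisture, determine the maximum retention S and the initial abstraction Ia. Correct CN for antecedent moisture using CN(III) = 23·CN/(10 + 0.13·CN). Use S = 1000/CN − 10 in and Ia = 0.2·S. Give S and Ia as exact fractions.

Wet (AMC III): CN(III) = 23·56/(10 + 0.13·56) = 1288/(432/25) = 4025/54 ≈ 74.537
S = 1000/(4025/54) − 10 = 550/161 in ≈ 3.416 in
Ia = 0.2S: 0.2·3.416 = 0.683 in (exactly 110/161)

S = 550/161 in ≈ 3.416 in; Ia = 110/161 in ≈ 0.683 in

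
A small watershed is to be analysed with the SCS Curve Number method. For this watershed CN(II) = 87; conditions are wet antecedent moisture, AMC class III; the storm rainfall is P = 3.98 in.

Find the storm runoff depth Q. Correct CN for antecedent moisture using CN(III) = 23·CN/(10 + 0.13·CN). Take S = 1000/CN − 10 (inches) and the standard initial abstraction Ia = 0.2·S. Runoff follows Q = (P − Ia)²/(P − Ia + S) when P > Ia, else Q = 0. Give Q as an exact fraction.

Q = 148378269601/45042409950 in ≈ 3.294 in

CN(III) from CN(II)=87: (23·87)/(10 + 0.13·87) = 200100/2131 ≈ 93.900
S = 1000/(200100/2131) − 10 = 1300/2001 in ≈ 0.650 in
Ia = 0.2S: 0.2·0.650 = 0.130 in (exactly 260/2001)
P − Ia = 3.980 − 0.130 = 385199/100050 ≈ 3.850 in (> 0, runoff occurs)
Q = (385199/100050)²/((385199/100050) + 1300/2001) = (148378269601/10010002500)/(450199/100050) = 148378269601/45042409950 in ≈ 3.294 in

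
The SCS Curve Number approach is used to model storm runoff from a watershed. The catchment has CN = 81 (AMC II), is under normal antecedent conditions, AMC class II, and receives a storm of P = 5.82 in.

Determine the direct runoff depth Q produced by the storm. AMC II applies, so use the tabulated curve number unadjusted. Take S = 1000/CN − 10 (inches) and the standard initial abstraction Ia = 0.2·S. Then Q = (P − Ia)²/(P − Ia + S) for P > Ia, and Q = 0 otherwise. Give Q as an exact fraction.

Average conditions: CN = 81 (no AMC adjustment).
S = 1000/81 − 10 = 190/81 in ≈ 2.346 in
Ia = 0.2·(190/81) = 38/81 in ≈ 0.469 in
Excess rainfall: 5.820 − 0.469 = 5.351 in; P > Ia so Q > 0
Runoff Q = (P−Ia)²/(P−Ia+S) = (5.351)²/(5.351+2.346) = 469632241/126242550 ≈ 3.720 in

Q = 469632241/126242550 in ≈ 3.720 in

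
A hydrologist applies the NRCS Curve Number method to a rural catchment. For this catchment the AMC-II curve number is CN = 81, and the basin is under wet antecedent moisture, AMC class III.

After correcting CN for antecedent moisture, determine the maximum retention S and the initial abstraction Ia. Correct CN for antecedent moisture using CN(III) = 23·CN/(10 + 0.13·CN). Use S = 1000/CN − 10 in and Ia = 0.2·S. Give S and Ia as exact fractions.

CN(III) from CN(II)=81: (23·81)/(10 + 0.13·81) = 186300/2053 ≈ 90.745
Max retention: S = 1000/(186300/2053) − 10 = 1900/1863 in (≈ 1.020 in)
Ia = 0.2·(1900/1863) = 380/1863 in ≈ 0.204 in

S = 1900/1863 in ≈ 1.020 in; Ia = 380/1863 in ≈ 0.204 in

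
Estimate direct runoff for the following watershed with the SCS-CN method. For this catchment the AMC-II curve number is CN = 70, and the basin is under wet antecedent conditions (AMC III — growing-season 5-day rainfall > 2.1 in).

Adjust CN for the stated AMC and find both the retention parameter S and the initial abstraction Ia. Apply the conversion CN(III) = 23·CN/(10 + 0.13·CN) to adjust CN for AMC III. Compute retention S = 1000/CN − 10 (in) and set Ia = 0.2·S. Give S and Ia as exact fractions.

S = 300/161 in ≈ 1.863 in; Ia = 60/161 in ≈ 0.373 in

CN(III) from CN(II)=70: (23·70)/(10 + 0.13·70) = 16100/191 ≈ 84.293
S = 1000/(16100/191) − 10 = 300/161 in ≈ 1.863 in
Ia = 0.2·(300/161) = 60/161 in ≈ 0.373 in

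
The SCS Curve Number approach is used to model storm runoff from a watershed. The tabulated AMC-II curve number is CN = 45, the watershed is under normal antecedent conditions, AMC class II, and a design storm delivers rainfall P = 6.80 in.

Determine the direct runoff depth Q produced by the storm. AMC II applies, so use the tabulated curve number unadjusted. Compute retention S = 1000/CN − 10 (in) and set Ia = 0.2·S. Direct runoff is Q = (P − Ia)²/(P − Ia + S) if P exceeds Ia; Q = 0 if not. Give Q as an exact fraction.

Average conditions: CN = 45 (no AMC adjustment).
S = 1000/45 − 10 = 110/9 in ≈ 12.222 in
Ia = 0.2·(110/9) = 22/9 in ≈ 2.444 in
Excess rainfall: 6.800 − 2.444 = 4.356 in; P > Ia so Q > 0
Runoff Q = (P−Ia)²/(P−Ia+S) = (4.356)²/(4.356+12.222) = 19208/16785 ≈ 1.144 in

Q = 19208/16785 in ≈ 1.144 in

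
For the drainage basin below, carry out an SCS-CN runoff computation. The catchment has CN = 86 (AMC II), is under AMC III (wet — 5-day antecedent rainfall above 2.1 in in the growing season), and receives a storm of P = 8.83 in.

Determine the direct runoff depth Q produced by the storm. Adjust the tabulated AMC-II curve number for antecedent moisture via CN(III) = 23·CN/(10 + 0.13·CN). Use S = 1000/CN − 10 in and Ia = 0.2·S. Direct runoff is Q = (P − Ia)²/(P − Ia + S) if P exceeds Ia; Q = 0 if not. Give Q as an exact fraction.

Adjust CN=86 to AMC III: 23·86/(10 + 0.13·86) → 1978 ÷ (1059/50) = 98900/1059 ≈ 93.390
Retention S: 1000/CN − 10 with CN=93.390 → S = 700/989 ≈ 0.708 in
Ia = 0.2·(700/989) = 140/989 in ≈ 0.142 in
Excess rainfall: 8.830 − 0.142 = 8.688 in; P > Ia so Q > 0
Q = (859287/98900)²/((859287/98900) + 700/989) = (738374148369/9781210000)/(929287/98900) = 738374148369/91906484300 in ≈ 8.034 in

Q = 738374148369/91906484300 in ≈ 8.034 in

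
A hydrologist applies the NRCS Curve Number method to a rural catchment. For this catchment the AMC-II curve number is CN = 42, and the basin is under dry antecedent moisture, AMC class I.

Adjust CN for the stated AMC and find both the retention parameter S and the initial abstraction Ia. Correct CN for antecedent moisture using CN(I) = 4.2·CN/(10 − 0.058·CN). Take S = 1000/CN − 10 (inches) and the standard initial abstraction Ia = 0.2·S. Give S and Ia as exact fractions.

Dry (AMC I): CN(I) = 4.2·42/(10 − 0.058·42) = (882/5)/(1891/250) = 44100/1891 ≈ 23.321
S = 1000/(44100/1891) − 10 = 14500/441 in ≈ 32.880 in
Ia = 0.2S: 0.2·32.880 = 6.576 in (exactly 2900/441)

S = 14500/441 in ≈ 32.880 in; Ia = 2900/441 in ≈ 6.576 in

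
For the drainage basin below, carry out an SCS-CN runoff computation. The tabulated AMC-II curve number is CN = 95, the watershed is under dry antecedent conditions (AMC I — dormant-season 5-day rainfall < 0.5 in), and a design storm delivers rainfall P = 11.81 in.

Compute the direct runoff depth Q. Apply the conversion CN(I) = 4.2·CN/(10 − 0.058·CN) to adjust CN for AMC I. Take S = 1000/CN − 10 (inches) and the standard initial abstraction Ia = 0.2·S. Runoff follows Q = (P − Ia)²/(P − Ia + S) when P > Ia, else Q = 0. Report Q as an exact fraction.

Adjust CN=95 to AMC I: 4.2·95/(10 − 0.058·95) → 399 ÷ (449/100) = 39900/449 ≈ 88.864
Max retention: S = 1000/(39900/449) − 10 = 500/399 in (≈ 1.253 in)
Ia = 0.2S: 0.2·1.253 = 0.251 in (exactly 100/399)
Since P=11.810 > Ia=0.251: effective rainfall P−Ia = 461219/39900 in
Q = (461219/39900)²/((461219/39900) + 500/399) = (212722965961/1592010000)/(511219/39900) = 212722965961/20397638100 in ≈ 10.429 in

Q = 212722965961/20397638100 in ≈ 10.429 in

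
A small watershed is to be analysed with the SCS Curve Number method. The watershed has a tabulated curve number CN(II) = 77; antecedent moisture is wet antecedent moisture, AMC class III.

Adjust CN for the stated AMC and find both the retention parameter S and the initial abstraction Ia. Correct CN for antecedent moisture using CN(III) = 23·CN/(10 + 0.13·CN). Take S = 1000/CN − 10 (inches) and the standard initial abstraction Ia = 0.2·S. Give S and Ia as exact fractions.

S = 100/77 in ≈ 1.299 in; Ia = 20/77 in ≈ 0.260 in

Wet (AMC III): CN(III) = 23·77/(10 + 0.13·77) = 1771/(2001/100) = 7700/87 ≈ 88.506
Max retention: S = 1000/(7700/87) − 10 = 100/77 in (≈ 1.299 in)
Ia = 0.2S: 0.2·1.299 = 0.260 in (exactly 20/77)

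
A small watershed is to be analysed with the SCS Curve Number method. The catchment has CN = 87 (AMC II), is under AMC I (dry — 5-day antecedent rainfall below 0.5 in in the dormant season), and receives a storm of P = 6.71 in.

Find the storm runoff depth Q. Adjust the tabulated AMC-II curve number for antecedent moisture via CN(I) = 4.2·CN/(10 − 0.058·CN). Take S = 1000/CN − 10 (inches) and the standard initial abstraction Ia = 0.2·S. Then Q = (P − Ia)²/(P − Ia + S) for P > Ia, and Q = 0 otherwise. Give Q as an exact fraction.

Adjust CN=87 to AMC I: 4.2·87/(10 − 0.058·87) → (1827/5) ÷ (2477/500) = 182700/2477 ≈ 73.759
Retention S: 1000/CN − 10 with CN=73.759 → S = 6500/1827 ≈ 3.558 in
Initial abstraction Ia = S/5 = (6500/1827)/5 = 1300/1827 ≈ 0.712 in
Since P=6.710 > Ia=0.712: effective rainfall P−Ia = 1095917/182700 in
Runoff Q = (P−Ia)²/(P−Ia+S) = (5.998)²/(5.998+3.558) = 1201034070889/318979035900 ≈ 3.765 in

Q = 1201034070889/318979035900 in ≈ 3.765 in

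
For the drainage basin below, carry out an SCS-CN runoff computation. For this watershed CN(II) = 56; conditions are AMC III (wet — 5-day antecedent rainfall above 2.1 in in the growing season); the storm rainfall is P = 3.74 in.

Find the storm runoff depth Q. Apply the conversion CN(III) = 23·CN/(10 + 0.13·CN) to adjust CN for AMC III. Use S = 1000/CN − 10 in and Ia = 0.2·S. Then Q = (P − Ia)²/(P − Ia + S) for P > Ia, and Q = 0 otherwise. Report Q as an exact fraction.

Q = 55045859/38132850 in ≈ 1.444 in

Adjust CN=56 to AMC III: 23·56/(10 + 0.13·56) → 1288 ÷ (432/25) = 4025/54 ≈ 74.537
S = 1000/(4025/54) − 10 = 550/161 in ≈ 3.416 in
Initial abstraction Ia = S/5 = (550/161)/5 = 110/161 ≈ 0.683 in
Since P=3.740 > Ia=0.683: effective rainfall P−Ia = 24607/8050 in
Q: (24607/8050)² ÷ (52107/8050) = 55045859/38132850 in (≈ 1.444 in)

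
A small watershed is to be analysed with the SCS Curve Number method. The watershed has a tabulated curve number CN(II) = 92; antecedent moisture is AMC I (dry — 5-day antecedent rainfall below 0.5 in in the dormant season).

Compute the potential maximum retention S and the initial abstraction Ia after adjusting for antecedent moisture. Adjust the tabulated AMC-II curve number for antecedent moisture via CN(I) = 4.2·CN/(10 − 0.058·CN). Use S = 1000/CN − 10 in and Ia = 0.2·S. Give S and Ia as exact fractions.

S = 1000/483 in ≈ 2.070 in; Ia = 200/483 in ≈ 0.414 in

CN(I) from CN(II)=92: (4.2·92)/(10 − 0.058·92) = 48300/583 ≈ 82.847
Retention S: 1000/CN − 10 with CN=82.847 → S = 1000/483 ≈ 2.070 in
Initial abstraction Ia = S/5 = (1000/483)/5 = 200/483 ≈ 0.414 in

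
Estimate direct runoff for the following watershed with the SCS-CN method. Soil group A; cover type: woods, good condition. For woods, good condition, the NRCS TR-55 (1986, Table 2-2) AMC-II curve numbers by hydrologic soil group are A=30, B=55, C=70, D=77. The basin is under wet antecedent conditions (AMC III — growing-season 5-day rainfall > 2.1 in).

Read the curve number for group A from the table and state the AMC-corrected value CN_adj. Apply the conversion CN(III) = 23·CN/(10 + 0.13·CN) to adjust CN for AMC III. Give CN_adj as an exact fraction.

NRCS table: woods, good condition, soil group A → CN(II) = 30
CN(III) from CN(II)=30: (23·30)/(10 + 0.13·30) = 6900/139 ≈ 49.640

CN_adj = 6900/139 ≈ 49.640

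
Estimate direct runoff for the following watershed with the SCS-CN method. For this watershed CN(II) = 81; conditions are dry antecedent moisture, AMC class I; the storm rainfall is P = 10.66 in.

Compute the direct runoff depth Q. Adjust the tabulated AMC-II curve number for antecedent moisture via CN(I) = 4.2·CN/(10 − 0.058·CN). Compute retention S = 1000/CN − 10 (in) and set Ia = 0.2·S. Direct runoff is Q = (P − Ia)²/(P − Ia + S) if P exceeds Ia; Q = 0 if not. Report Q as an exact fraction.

Q = 658748126689/109428136650 in ≈ 6.020 in

Dry (AMC I): CN(I) = 4.2·81/(10 − 0.058·81) = (1701/5)/(2651/500) = 170100/2651 ≈ 64.164
Max retention: S = 1000/(170100/2651) − 10 = 9500/1701 in (≈ 5.585 in)
Ia = 0.2·(9500/1701) = 1900/1701 in ≈ 1.117 in
Excess rainfall: 10.660 − 1.117 = 9.543 in; P > Ia so Q > 0
Runoff Q = (P−Ia)²/(P−Ia+S) = (9.543)²/(9.543+5.585) = 658748126689/109428136650 ≈ 6.020 in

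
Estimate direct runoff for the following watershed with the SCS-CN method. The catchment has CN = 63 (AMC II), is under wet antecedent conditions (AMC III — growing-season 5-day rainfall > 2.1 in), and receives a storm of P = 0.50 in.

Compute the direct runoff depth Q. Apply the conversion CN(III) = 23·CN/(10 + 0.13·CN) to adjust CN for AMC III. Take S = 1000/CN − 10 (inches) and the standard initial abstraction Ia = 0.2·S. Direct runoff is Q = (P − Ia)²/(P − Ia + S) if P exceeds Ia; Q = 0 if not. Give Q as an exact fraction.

CN(III) from CN(II)=63: (23·63)/(10 + 0.13·63) = 144900/1819 ≈ 79.659
S = 1000/(144900/1819) − 10 = 3700/1449 in ≈ 2.553 in
Initial abstraction Ia = S/5 = (3700/1449)/5 = 740/1449 ≈ 0.511 in
P = 0.500 ≤ Ia = 0.511 in: entire storm abstracted, Q = 0.

Q = 0 in ≈ 0.000 in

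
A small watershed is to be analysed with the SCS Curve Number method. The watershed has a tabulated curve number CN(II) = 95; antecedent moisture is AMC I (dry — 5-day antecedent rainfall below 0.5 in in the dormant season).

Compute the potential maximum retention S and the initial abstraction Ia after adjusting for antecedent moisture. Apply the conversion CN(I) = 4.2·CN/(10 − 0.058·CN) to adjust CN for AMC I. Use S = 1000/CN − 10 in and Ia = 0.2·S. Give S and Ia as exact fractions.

Adjust CN=95 to AMC I: 4.2·95/(10 − 0.058·95) → 399 ÷ (449/100) = 39900/449 ≈ 88.864
Max retention: S = 1000/(39900/449) − 10 = 500/399 in (≈ 1.253 in)
Initial abstraction Ia = S/5 = (500/399)/5 = 100/399 ≈ 0.251 in

S = 500/399 in ≈ 1.253 in; Ia = 100/399 in ≈ 0.251 in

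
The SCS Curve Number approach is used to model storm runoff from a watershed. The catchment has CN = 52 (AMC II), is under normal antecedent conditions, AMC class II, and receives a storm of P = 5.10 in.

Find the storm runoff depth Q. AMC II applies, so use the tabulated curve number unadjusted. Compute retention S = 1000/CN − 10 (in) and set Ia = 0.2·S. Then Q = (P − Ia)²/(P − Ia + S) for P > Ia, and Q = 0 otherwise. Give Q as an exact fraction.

CN(II) = 52; AMC II needs no correction.
Retention S: 1000/CN − 10 with CN=52.000 → S = 120/13 ≈ 9.231 in
Initial abstraction Ia = S/5 = (120/13)/5 = 24/13 ≈ 1.846 in
Excess rainfall: 5.100 − 1.846 = 3.254 in; P > Ia so Q > 0
Runoff Q = (P−Ia)²/(P−Ia+S) = (3.254)²/(3.254+9.231) = 59643/70330 ≈ 0.848 in

Q = 59643/70330 in ≈ 0.848 in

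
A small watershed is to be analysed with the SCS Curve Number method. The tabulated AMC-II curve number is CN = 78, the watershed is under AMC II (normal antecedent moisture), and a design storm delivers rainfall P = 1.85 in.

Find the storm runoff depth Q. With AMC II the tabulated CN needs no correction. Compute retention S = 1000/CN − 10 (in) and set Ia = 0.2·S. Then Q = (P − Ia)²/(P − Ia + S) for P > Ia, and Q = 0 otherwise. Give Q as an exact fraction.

Average conditions: CN = 78 (no AMC adjustment).
S = 1000/78 − 10 = 110/39 in ≈ 2.821 in
Ia = 0.2·(110/39) = 22/39 in ≈ 0.564 in
Excess rainfall: 1.850 − 0.564 = 1.286 in; P > Ia so Q > 0
Q = (1003/780)²/((1003/780) + 110/39) = (1006009/608400)/(3203/780) = 1006009/2498340 in ≈ 0.403 in

Q = 1006009/2498340 in ≈ 0.403 in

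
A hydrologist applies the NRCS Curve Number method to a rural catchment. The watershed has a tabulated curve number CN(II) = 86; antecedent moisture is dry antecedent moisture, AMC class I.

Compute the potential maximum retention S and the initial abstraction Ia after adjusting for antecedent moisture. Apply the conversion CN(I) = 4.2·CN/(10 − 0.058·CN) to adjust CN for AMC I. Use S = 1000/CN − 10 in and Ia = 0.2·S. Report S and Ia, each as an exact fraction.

S = 500/129 in ≈ 3.876 in; Ia = 100/129 in ≈ 0.775 in

Adjust CN=86 to AMC I: 4.2·86/(10 − 0.058·86) → (1806/5) ÷ (1253/250) = 12900/179 ≈ 72.067
Max retention: S = 1000/(12900/179) − 10 = 500/129 in (≈ 3.876 in)
Ia = 0.2S: 0.2·3.876 = 0.775 in (exactly 100/129)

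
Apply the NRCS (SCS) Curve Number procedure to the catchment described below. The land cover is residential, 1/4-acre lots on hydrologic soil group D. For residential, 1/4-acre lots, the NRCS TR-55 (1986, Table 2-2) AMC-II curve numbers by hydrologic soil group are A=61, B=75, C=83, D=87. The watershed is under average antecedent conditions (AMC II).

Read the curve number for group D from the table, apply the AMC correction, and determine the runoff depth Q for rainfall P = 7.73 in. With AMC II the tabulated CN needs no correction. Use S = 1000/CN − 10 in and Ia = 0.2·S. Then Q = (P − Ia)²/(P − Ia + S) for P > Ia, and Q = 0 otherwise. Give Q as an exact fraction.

Q = 4179751801/675563700 in ≈ 6.187 in

NRCS table: residential, 1/4-acre lots, soil group D → CN(II) = 87
CN(II) = 87; AMC II needs no correction.
S = 1000/87 − 10 = 130/87 in ≈ 1.494 in
Initial abstraction Ia = S/5 = (130/87)/5 = 26/87 ≈ 0.299 in
Excess rainfall: 7.730 − 0.299 = 7.431 in; P > Ia so Q > 0
Q = (64651/8700)²/((64651/8700) + 130/87) = (4179751801/75690000)/(77651/8700) = 4179751801/675563700 in ≈ 6.187 in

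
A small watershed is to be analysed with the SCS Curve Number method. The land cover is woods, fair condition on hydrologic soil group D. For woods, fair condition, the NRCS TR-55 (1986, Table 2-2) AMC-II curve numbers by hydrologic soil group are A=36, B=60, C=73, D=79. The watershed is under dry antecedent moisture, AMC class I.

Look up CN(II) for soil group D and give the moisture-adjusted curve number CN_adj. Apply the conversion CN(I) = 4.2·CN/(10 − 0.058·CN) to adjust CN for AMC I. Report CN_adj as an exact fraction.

NRCS table: woods, fair condition, soil group D → CN(II) = 79
Adjust CN=79 to AMC I: 4.2·79/(10 − 0.058·79) → (1659/5) ÷ (2709/500) = 7900/129 ≈ 61.240

CN_adj = 7900/129 ≈ 61.240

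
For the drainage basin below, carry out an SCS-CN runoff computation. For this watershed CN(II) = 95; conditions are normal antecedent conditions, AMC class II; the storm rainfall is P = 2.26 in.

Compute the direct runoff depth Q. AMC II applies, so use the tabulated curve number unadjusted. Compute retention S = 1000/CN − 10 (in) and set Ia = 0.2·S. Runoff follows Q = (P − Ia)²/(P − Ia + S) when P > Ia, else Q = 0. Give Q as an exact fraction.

Q = 4190209/2419650 in ≈ 1.732 in

CN(II) = 95; AMC II needs no correction.
Retention S: 1000/CN − 10 with CN=95.000 → S = 10/19 ≈ 0.526 in
Ia = 0.2·(10/19) = 2/19 in ≈ 0.105 in
Excess rainfall: 2.260 − 0.105 = 2.155 in; P > Ia so Q > 0
Q = (2047/950)²/((2047/950) + 10/19) = (4190209/902500)/(2547/950) = 4190209/2419650 in ≈ 1.732 in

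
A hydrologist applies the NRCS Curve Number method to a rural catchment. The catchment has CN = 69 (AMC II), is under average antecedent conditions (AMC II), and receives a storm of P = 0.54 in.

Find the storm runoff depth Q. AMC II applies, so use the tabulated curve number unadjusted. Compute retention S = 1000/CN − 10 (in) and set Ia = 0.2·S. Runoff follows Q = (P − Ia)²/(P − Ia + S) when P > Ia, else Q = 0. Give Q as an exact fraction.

Q = 0 in ≈ 0.000 in

AMC II — tabulated CN = 69 applies directly.
S = 1000/69 − 10 = 310/69 in ≈ 4.493 in
Ia = 0.2·(310/69) = 62/69 in ≈ 0.899 in
P = 0.540 ≤ Ia = 0.899 in: entire storm abstracted, Q = 0.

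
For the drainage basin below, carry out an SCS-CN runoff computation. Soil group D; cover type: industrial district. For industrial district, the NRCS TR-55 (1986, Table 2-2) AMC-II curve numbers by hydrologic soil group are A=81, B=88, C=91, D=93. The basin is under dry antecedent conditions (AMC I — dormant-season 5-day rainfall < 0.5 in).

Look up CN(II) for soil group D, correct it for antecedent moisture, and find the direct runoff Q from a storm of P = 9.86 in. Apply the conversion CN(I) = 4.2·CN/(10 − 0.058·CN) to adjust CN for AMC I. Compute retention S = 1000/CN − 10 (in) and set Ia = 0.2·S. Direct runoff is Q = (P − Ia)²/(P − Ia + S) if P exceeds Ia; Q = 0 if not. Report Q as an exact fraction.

Q = 17568707209/2197780650 in ≈ 7.994 in

NRCS table: industrial district, soil group D → CN(II) = 93
Adjust CN=93 to AMC I: 4.2·93/(10 − 0.058·93) → (1953/5) ÷ (2303/500) = 27900/329 ≈ 84.802
S = 1000/(27900/329) − 10 = 500/279 in ≈ 1.792 in
Initial abstraction Ia = S/5 = (500/279)/5 = 100/279 ≈ 0.358 in
Excess rainfall: 9.860 − 0.358 = 9.502 in; P > Ia so Q > 0
Q = (132547/13950)²/((132547/13950) + 500/279) = (17568707209/194602500)/(157547/13950) = 17568707209/2197780650 in ≈ 7.994 in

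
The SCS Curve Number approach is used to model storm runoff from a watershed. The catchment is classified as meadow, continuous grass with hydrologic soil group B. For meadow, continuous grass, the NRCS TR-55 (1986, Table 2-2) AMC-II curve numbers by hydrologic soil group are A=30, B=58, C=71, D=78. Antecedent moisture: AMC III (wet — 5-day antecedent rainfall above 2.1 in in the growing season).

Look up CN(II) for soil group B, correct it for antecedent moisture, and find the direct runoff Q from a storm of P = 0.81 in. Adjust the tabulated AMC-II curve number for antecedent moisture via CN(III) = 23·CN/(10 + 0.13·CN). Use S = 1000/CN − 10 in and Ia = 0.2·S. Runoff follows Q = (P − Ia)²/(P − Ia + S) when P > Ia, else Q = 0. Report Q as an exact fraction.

Q = 48216243/4936400300 in ≈ 0.010 in

NRCS table: meadow, continuous grass, soil group B → CN(II) = 58
Adjust CN=58 to AMC III: 23·58/(10 + 0.13·58) → 1334 ÷ (877/50) = 66700/877 ≈ 76.055
S = 1000/(66700/877) − 10 = 2100/667 in ≈ 3.148 in
Ia = 0.2·(2100/667) = 420/667 in ≈ 0.630 in
Since P=0.810 > Ia=0.630: effective rainfall P−Ia = 12027/66700 in
Q: (12027/66700)² ÷ (222027/66700) = 48216243/4936400300 in (≈ 0.010 in)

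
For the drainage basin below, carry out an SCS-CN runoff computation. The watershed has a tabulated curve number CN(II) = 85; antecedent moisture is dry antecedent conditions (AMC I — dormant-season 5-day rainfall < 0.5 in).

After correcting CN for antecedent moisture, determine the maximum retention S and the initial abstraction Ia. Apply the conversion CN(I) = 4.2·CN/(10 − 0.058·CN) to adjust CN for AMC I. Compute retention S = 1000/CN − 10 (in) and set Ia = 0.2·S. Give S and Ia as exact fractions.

Dry (AMC I): CN(I) = 4.2·85/(10 − 0.058·85) = 357/(507/100) = 11900/169 ≈ 70.414
Retention S: 1000/CN − 10 with CN=70.414 → S = 500/119 ≈ 4.202 in
Ia = 0.2S: 0.2·4.202 = 0.840 in (exactly 100/119)

S = 500/119 in ≈ 4.202 in; Ia = 100/119 in ≈ 0.840 in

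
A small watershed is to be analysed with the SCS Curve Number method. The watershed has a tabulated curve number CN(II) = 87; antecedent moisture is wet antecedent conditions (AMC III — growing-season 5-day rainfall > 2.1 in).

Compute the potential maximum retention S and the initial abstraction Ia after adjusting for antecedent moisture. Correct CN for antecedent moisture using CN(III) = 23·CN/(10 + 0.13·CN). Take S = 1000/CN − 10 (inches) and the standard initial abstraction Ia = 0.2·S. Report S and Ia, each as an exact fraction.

Adjust CN=87 to AMC III: 23·87/(10 + 0.13·87) → 2001 ÷ (2131/100) = 200100/2131 ≈ 93.900
Retention S: 1000/CN − 10 with CN=93.900 → S = 1300/2001 ≈ 0.650 in
Initial abstraction Ia = S/5 = (1300/2001)/5 = 260/2001 ≈ 0.130 in

S = 1300/2001 in ≈ 0.650 in; Ia = 260/2001 in ≈ 0.130 in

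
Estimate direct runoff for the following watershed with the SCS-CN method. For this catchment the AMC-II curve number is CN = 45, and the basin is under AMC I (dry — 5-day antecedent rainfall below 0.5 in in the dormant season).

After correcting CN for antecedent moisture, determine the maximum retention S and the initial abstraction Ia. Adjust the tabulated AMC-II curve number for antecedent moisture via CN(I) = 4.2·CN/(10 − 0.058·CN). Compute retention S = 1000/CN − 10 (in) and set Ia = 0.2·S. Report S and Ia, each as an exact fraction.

S = 5500/189 in ≈ 29.101 in; Ia = 1100/189 in ≈ 5.820 in

Dry (AMC I): CN(I) = 4.2·45/(10 − 0.058·45) = 189/(739/100) = 18900/739 ≈ 25.575
Retention S: 1000/CN − 10 with CN=25.575 → S = 5500/189 ≈ 29.101 in
Ia = 0.2·(5500/189) = 1100/189 in ≈ 5.820 in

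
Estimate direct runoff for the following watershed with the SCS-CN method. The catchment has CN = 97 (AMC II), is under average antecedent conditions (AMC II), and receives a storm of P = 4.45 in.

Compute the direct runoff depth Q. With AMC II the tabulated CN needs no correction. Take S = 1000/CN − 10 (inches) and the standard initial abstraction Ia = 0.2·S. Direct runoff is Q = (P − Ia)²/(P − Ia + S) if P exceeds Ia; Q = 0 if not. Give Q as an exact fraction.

CN(II) = 97; AMC II needs no correction.
Retention S: 1000/CN − 10 with CN=97.000 → S = 30/97 ≈ 0.309 in
Initial abstraction Ia = S/5 = (30/97)/5 = 6/97 ≈ 0.062 in
P − Ia = 4.450 − 0.062 = 8513/1940 ≈ 4.388 in (> 0, runoff occurs)
Runoff Q = (P−Ia)²/(P−Ia+S) = (4.388)²/(4.388+0.309) = 72471169/17679220 ≈ 4.099 in

Q = 72471169/17679220 in ≈ 4.099 in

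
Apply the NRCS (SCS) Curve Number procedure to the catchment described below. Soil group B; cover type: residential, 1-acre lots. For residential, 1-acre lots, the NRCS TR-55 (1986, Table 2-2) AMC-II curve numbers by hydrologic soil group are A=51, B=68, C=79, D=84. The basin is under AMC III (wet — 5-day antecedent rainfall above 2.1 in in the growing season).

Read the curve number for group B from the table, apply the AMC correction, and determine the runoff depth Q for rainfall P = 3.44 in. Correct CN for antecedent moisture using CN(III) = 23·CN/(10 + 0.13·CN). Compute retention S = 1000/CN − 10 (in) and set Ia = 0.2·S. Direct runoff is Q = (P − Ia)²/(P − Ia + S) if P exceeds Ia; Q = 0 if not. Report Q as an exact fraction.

Q = 438849938/242547075 in ≈ 1.809 in

NRCS table: residential, 1-acre lots, soil group B → CN(II) = 68
Adjust CN=68 to AMC III: 23·68/(10 + 0.13·68) → 1564 ÷ (471/25) = 39100/471 ≈ 83.015
S = 1000/(39100/471) − 10 = 800/391 in ≈ 2.046 in
Initial abstraction Ia = S/5 = (800/391)/5 = 160/391 ≈ 0.409 in
Excess rainfall: 3.440 − 0.409 = 3.031 in; P > Ia so Q > 0
Q: (29626/9775)² ÷ (49626/9775) = 438849938/242547075 in (≈ 1.809 in)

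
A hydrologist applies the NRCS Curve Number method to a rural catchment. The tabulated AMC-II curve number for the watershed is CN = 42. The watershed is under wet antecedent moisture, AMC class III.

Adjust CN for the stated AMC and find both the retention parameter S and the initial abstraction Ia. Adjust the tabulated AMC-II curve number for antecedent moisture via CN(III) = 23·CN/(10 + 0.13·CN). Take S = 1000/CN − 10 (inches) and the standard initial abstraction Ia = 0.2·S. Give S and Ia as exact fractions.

S = 2900/483 in ≈ 6.004 in; Ia = 580/483 in ≈ 1.201 in

Wet (AMC III): CN(III) = 23·42/(10 + 0.13·42) = 966/(773/50) = 48300/773 ≈ 62.484
Retention S: 1000/CN − 10 with CN=62.484 → S = 2900/483 ≈ 6.004 in
Ia = 0.2·(2900/483) = 580/483 in ≈ 1.201 in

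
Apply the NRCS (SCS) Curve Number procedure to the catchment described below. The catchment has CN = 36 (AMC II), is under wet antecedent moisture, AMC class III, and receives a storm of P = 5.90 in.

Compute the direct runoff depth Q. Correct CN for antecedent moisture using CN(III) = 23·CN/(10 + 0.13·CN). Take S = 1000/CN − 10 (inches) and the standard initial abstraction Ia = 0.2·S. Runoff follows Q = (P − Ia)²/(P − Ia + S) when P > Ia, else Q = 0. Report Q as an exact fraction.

CN(III) from CN(II)=36: (23·36)/(10 + 0.13·36) = 20700/367 ≈ 56.403
Retention S: 1000/CN − 10 with CN=56.403 → S = 1600/207 ≈ 7.729 in
Ia = 0.2·(1600/207) = 320/207 in ≈ 1.546 in
Since P=5.900 > Ia=1.546: effective rainfall P−Ia = 9013/2070 in
Q: (9013/2070)² ÷ (25013/2070) = 81234169/51776910 in (≈ 1.569 in)

Q = 81234169/51776910 in ≈ 1.569 in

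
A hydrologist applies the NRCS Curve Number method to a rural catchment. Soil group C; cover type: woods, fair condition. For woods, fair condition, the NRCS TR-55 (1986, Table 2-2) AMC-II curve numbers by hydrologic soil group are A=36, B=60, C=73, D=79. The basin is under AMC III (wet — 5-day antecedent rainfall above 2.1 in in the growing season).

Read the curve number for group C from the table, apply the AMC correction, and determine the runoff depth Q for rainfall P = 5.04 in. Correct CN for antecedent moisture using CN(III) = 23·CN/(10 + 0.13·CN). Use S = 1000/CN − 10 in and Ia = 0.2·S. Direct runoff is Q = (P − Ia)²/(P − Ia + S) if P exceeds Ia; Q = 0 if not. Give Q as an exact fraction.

Q = 2179188162/619257175 in ≈ 3.519 in

NRCS table: woods, fair condition, soil group C → CN(II) = 73
Adjust CN=73 to AMC III: 23·73/(10 + 0.13·73) → 1679 ÷ (1949/100) = 167900/1949 ≈ 86.147
S = 1000/(167900/1949) − 10 = 2700/1679 in ≈ 1.608 in
Ia = 0.2S: 0.2·1.608 = 0.322 in (exactly 540/1679)
P − Ia = 5.040 − 0.322 = 198054/41975 ≈ 4.718 in (> 0, runoff occurs)
Q: (198054/41975)² ÷ (265554/41975) = 2179188162/619257175 in (≈ 3.519 in)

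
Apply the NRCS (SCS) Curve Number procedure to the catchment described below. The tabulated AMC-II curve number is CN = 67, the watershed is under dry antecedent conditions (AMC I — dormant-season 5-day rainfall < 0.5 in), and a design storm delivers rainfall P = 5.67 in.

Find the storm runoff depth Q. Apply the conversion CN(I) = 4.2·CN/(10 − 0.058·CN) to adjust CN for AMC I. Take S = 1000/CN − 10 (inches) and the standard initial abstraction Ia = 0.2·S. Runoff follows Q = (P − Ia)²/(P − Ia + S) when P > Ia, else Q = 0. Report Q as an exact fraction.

Dry (AMC I): CN(I) = 4.2·67/(10 − 0.058·67) = (1407/5)/(3057/500) = 46900/1019 ≈ 46.026
S = 1000/(46900/1019) − 10 = 5500/469 in ≈ 11.727 in
Ia = 0.2·(5500/469) = 1100/469 in ≈ 2.345 in
P − Ia = 5.670 − 2.345 = 155923/46900 ≈ 3.325 in (> 0, runoff occurs)
Q: (155923/46900)² ÷ (705923/46900) = 24311981929/33107788700 in (≈ 0.734 in)

Q = 24311981929/33107788700 in ≈ 0.734 in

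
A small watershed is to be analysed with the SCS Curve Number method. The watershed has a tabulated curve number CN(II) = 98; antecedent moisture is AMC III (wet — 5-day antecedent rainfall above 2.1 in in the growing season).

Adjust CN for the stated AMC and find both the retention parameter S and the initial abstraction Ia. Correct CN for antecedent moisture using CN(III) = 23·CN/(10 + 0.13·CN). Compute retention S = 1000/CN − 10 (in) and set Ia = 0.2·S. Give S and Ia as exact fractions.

Wet (AMC III): CN(III) = 23·98/(10 + 0.13·98) = 2254/(1137/50) = 112700/1137 ≈ 99.120
Retention S: 1000/CN − 10 with CN=99.120 → S = 100/1127 ≈ 0.089 in
Ia = 0.2S: 0.2·0.089 = 0.018 in (exactly 20/1127)

S = 100/1127 in ≈ 0.089 in; Ia = 20/1127 in ≈ 0.018 in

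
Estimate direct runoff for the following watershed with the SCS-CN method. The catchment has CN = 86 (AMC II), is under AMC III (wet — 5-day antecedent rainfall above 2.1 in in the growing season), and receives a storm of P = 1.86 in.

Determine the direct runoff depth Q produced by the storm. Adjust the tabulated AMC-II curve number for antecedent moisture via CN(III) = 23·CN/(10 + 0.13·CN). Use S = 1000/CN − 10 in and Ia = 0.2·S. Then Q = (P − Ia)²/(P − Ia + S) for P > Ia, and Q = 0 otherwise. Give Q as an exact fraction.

Q = 7221090529/5932862650 in ≈ 1.217 in

Adjust CN=86 to AMC III: 23·86/(10 + 0.13·86) → 1978 ÷ (1059/50) = 98900/1059 ≈ 93.390
Max retention: S = 1000/(98900/1059) − 10 = 700/989 in (≈ 0.708 in)
Ia = 0.2·(700/989) = 140/989 in ≈ 0.142 in
Excess rainfall: 1.860 − 0.142 = 1.718 in; P > Ia so Q > 0
Q = (84977/49450)²/((84977/49450) + 700/989) = (7221090529/2445302500)/(119977/49450) = 7221090529/5932862650 in ≈ 1.217 in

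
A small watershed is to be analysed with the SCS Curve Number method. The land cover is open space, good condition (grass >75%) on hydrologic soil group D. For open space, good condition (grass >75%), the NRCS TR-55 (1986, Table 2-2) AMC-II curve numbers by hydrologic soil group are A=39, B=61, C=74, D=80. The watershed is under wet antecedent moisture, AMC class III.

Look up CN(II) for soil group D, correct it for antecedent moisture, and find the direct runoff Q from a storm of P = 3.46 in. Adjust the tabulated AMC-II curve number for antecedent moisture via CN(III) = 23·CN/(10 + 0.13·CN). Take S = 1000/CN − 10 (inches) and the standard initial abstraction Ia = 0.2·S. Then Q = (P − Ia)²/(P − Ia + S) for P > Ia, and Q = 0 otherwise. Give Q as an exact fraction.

NRCS table: open space, good condition (grass >75%), soil group D → CN(II) = 80
Adjust CN=80 to AMC III: 23·80/(10 + 0.13·80) → 1840 ÷ (102/5) = 4600/51 ≈ 90.196
Max retention: S = 1000/(4600/51) − 10 = 25/23 in (≈ 1.087 in)
Ia = 0.2·(25/23) = 5/23 in ≈ 0.217 in
Since P=3.460 > Ia=0.217: effective rainfall P−Ia = 3729/1150 in
Q: (3729/1150)² ÷ (4979/1150) = 13905441/5725850 in (≈ 2.429 in)

Q = 13905441/5725850 in ≈ 2.429 in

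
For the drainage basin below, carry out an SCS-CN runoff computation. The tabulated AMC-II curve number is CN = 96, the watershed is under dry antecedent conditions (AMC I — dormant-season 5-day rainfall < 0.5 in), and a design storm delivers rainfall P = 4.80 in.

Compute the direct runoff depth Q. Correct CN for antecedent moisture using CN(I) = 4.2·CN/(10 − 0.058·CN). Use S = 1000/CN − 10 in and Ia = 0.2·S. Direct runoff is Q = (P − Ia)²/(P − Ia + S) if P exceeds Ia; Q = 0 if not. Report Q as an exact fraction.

CN(I) from CN(II)=96: (4.2·96)/(10 − 0.058·96) = 25200/277 ≈ 90.975
S = 1000/(25200/277) − 10 = 125/126 in ≈ 0.992 in
Initial abstraction Ia = S/5 = (125/126)/5 = 25/126 ≈ 0.198 in
Excess rainfall: 4.800 − 0.198 = 4.602 in; P > Ia so Q > 0
Q: (2899/630)² ÷ (1762/315) = 8404201/2220120 in (≈ 3.785 in)

Q = 8404201/2220120 in ≈ 3.785 in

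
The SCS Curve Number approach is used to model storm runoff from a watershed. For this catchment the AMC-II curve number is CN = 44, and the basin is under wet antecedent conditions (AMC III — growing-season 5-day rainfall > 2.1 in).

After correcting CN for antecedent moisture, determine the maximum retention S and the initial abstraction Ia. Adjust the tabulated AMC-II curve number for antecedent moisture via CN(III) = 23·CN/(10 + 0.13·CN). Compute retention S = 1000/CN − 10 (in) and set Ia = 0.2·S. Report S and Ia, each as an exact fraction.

Adjust CN=44 to AMC III: 23·44/(10 + 0.13·44) → 1012 ÷ (393/25) = 25300/393 ≈ 64.377
Max retention: S = 1000/(25300/393) − 10 = 1400/253 in (≈ 5.534 in)
Ia = 0.2·(1400/253) = 280/253 in ≈ 1.107 in

S = 1400/253 in ≈ 5.534 in; Ia = 280/253 in ≈ 1.107 in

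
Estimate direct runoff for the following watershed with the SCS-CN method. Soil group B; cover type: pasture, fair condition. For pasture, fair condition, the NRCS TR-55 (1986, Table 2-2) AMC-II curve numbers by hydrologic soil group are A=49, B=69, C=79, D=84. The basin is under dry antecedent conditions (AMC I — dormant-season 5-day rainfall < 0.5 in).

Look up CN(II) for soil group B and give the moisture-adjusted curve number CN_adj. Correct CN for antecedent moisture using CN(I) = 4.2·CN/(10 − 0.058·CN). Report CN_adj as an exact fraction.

NRCS table: pasture, fair condition, soil group B → CN(II) = 69
Adjust CN=69 to AMC I: 4.2·69/(10 − 0.058·69) → (1449/5) ÷ (2999/500) = 144900/2999 ≈ 48.316

CN_adj = 144900/2999 ≈ 48.316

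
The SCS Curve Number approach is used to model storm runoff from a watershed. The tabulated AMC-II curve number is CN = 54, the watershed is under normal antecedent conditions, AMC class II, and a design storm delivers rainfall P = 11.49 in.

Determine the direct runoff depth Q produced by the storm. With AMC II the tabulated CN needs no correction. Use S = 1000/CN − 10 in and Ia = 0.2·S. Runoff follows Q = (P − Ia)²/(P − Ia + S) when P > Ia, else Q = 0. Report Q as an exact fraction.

Q = 698174929/133442100 in ≈ 5.232 in

CN(II) = 54; AMC II needs no correction.
S = 1000/54 − 10 = 230/27 in ≈ 8.519 in
Ia = 0.2·(230/27) = 46/27 in ≈ 1.704 in
Excess rainfall: 11.490 − 1.704 = 9.786 in; P > Ia so Q > 0
Runoff Q = (P−Ia)²/(P−Ia+S) = (9.786)²/(9.786+8.519) = 698174929/133442100 ≈ 5.232 in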